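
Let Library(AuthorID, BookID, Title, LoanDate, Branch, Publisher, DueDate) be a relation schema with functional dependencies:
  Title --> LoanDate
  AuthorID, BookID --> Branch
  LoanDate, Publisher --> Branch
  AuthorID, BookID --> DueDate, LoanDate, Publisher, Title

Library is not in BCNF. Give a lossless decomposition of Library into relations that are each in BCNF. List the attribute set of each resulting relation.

{AuthorID, BookID, DueDate, Publisher, Title}; {Branch, Publisher, Title}; {LoanDate, Title}

Candidate key of the original relation: {AuthorID, BookID}.
Within {AuthorID, BookID, Branch, DueDate, LoanDate, Publisher, Title}: {Title}⁺ ∩ {AuthorID, BookID, Branch, DueDate, LoanDate, Publisher, Title} = {LoanDate, Title}, not the whole set, so Title --> LoanDate violates BCNF; decompose into {LoanDate, Title} and {AuthorID, BookID, Branch, DueDate, Publisher, Title}.
{LoanDate, Title} is in BCNF.
Within {AuthorID, BookID, Branch, DueDate, Publisher, Title}: {Publisher, Title}⁺ ∩ {AuthorID, BookID, Branch, DueDate, Publisher, Title} = {Branch, Publisher, Title}, not the whole set, so Publisher, Title --> Branch violates BCNF; decompose into {Branch, Publisher, Title} and {AuthorID, BookID, DueDate, Publisher, Title}.
{Branch, Publisher, Title} is in BCNF.
{AuthorID, BookID, DueDate, Publisher, Title} is in BCNF.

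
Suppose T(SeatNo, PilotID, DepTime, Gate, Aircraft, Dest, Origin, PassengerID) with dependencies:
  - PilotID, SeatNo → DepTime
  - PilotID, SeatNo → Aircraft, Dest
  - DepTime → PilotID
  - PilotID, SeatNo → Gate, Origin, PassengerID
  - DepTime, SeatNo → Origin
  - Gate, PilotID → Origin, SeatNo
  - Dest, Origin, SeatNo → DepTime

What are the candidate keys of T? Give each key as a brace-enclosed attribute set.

{DepTime, Gate}, {DepTime, SeatNo}, {Dest, Origin, SeatNo}, {Gate, PilotID}, {PilotID, SeatNo}

{DepTime, Gate} is a candidate key since {DepTime, Gate}⁺ = {Aircraft, DepTime, Dest, Gate, Origin, PassengerID, PilotID, SeatNo} covers every attribute.
{DepTime, SeatNo} is a candidate key since {DepTime, SeatNo}⁺ = {Aircraft, DepTime, Dest, Gate, Origin, PassengerID, PilotID, SeatNo} covers every attribute.
{Gate, PilotID} is a candidate key since {Gate, PilotID}⁺ = {Aircraft, DepTime, Dest, Gate, Origin, PassengerID, PilotID, SeatNo} covers every attribute.
{PilotID, SeatNo} is a candidate key since {PilotID, SeatNo}⁺ = {Aircraft, DepTime, Dest, Gate, Origin, PassengerID, PilotID, SeatNo} covers every attribute.
{Dest, Origin, SeatNo} is a candidate key since {Dest, Origin, SeatNo}⁺ = {Aircraft, DepTime, Dest, Gate, Origin, PassengerID, PilotID, SeatNo} covers every attribute.
Any other superkey properly contains one of these, so there are no further candidate keys.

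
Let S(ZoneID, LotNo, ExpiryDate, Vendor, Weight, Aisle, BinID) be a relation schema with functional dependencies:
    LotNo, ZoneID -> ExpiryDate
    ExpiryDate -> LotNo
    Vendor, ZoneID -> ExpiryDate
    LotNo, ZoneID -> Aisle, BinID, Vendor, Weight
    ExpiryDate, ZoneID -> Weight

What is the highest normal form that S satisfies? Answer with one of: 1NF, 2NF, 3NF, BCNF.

3NF

Candidate keys: {ExpiryDate, ZoneID}, {LotNo, ZoneID}, {Vendor, ZoneID}. Prime attributes: {ExpiryDate, LotNo, Vendor, ZoneID}.
For ExpiryDate -> LotNo we have {ExpiryDate}⁺ = {ExpiryDate, LotNo}; {ExpiryDate} is not a superkey, so BCNF fails.
Its right-hand attributes {LotNo} are all prime, as are those of every other non-superkey FD — the relation is in 3NF.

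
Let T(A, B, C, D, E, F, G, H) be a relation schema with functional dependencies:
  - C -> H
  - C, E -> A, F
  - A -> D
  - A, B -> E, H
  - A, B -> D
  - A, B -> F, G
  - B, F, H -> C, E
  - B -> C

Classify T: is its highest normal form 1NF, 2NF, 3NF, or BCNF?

1NF

Candidate keys: {A, B}, {B, E}, {B, F}. Prime attributes: {A, B, E, F}.
C -> H: {C}⁺ = {C, H}, which is not all of the attributes, so the left side is not a superkey — BCNF is violated.
C -> H has non-prime {H} on the right and a non-superkey on the left, so 3NF fails.
{A} is a proper subset of the key {A, B}, and {A}⁺ contains the non-prime attribute {D} — a partial dependency, so 2NF is violated.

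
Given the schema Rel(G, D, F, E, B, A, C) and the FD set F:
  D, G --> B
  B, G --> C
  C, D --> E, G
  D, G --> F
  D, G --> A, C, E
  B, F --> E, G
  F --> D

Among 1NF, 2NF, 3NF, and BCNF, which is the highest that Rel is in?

3NF

Candidate keys: {B, F}, {C, D}, {C, F}, {D, G}, {F, G}. Prime attributes: {B, C, D, F, G}.
B, G --> C: {B, G}⁺ = {B, C, G}, which is not all of the attributes, so the left side is not a superkey — BCNF is violated.
But every attribute on its right side ({C}) is prime, and the same holds for every other non-superkey FD, so 3NF still holds.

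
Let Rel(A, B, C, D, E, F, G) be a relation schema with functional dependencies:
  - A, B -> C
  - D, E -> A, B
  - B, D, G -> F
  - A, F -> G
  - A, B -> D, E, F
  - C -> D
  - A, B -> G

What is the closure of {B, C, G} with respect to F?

{B, C, D, F, G}

Start with {B, C, G}.
C -> D applies; add {D} → now {B, C, D, G}.
B, D, G -> F applies; add {F} → now {B, C, D, F, G}.
No further FD applies.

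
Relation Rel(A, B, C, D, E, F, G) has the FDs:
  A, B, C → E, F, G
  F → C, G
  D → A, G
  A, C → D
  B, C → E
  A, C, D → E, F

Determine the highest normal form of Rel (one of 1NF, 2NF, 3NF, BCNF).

1NF

Candidate keys: {A, B, C}, {A, B, F}, {B, C, D}, {B, D, F}. Prime attributes: {A, B, C, D, F}.
F → C, G: {F}⁺ = {C, F, G}, which is not all of the attributes, so the left side is not a superkey — BCNF is violated.
F → C, G has non-prime {G} on the right and a non-superkey on the left, so 3NF fails.
Since {A, C} ⊂ {A, B, C} and {A, C}⁺ ⊇ {E, G} with {E, G} non-prime, there is a partial dependency; 2NF fails.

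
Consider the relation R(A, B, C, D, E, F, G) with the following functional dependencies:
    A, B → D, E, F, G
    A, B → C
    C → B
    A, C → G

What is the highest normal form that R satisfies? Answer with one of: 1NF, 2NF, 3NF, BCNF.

Candidate keys: {A, B}, {A, C}. Prime attributes: {A, B, C}.
C → B: {C}⁺ = {B, C}, which is not all of the attributes, so the left side is not a superkey — BCNF is violated.
Since {B} ⊆ prime attributes and every other non-superkey FD also has a prime right side, the schema is in 3NF.

3NF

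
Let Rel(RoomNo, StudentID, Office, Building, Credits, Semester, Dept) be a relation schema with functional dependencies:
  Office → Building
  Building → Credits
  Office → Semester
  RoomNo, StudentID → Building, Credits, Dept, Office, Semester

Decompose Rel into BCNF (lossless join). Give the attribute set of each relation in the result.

Candidate key of the original relation: {RoomNo, StudentID}.
In {Building, Credits, Dept, Office, RoomNo, Semester, StudentID}, {Office} is not a superkey ({Office}⁺ restricted to this set is {Building, Credits, Office, Semester}), so split on Office → Building, Credits, Semester into {Building, Credits, Office, Semester} and {Dept, Office, RoomNo, StudentID}.
In {Building, Credits, Office, Semester}, {Building} is not a superkey ({Building}⁺ restricted to this set is {Building, Credits}), so split on Building → Credits into {Building, Credits} and {Building, Office, Semester}.
{Building, Credits} has no BCNF violation.
{Building, Office, Semester} has no BCNF violation.
{Dept, Office, RoomNo, StudentID} has no BCNF violation.

{Building, Credits}; {Building, Office, Semester}; {Dept, Office, RoomNo, StudentID}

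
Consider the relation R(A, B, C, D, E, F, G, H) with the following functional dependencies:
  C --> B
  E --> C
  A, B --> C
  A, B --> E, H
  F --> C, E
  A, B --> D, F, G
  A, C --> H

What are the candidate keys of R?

{A, B}, {A, C}, {A, E}, {A, F}

{A} never appears on the right of any FD, so every key must include it.
{A, B} is a candidate key since {A, B}⁺ = {A, B, C, D, E, F, G, H} covers every attribute.
{A, C} is a candidate key since {A, C}⁺ = {A, B, C, D, E, F, G, H} covers every attribute.
{A, E} is a candidate key since {A, E}⁺ = {A, B, C, D, E, F, G, H} covers every attribute.
{A, F} is a candidate key since {A, F}⁺ = {A, B, C, D, E, F, G, H} covers every attribute.
These are minimal and exhaustive — every other superkey contains one of them.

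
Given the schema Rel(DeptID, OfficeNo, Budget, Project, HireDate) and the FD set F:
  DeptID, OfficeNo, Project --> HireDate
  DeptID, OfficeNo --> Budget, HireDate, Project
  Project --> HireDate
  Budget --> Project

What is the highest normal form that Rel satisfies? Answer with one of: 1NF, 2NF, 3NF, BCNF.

Candidate key: {DeptID, OfficeNo}. Prime attributes: {DeptID, OfficeNo}.
For Project --> HireDate we have {Project}⁺ = {HireDate, Project}; {Project} is not a superkey, so BCNF fails.
Project --> HireDate determines the non-prime attribute {HireDate} from a non-superkey — 3NF is violated.
Checking every proper subset of each key, none determines a non-prime attribute — 2NF is satisfied.

2NF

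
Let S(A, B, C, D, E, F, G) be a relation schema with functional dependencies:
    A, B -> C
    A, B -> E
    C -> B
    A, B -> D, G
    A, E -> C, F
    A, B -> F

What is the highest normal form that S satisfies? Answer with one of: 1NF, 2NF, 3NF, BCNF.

Candidate keys: {A, B}, {A, C}, {A, E}. Prime attributes: {A, B, C, E}.
C -> B breaks BCNF: {C}⁺ = {B, C}, so {C} is not a superkey.
Since {B} ⊆ prime attributes and every other non-superkey FD also has a prime right side, the schema is in 3NF.

3NF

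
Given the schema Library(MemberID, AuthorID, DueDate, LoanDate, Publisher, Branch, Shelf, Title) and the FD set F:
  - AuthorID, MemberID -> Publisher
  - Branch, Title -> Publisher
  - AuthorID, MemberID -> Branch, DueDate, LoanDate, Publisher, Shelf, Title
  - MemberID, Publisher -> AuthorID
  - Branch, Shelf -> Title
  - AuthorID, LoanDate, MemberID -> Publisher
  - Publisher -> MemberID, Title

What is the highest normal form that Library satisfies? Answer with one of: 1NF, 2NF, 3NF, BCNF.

BCNF

Candidate keys: {AuthorID, MemberID}, {Branch, Shelf}, {Branch, Title}, {Publisher}. Prime attributes: {AuthorID, Branch, MemberID, Publisher, Shelf, Title}.
Every FD has a superkey on the left, so the relation is in BCNF.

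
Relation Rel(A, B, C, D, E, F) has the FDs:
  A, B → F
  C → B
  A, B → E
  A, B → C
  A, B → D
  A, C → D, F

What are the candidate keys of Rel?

No FD produces {A}, so it must be in every candidate key.
{A, B}⁺ = {A, B, C, D, E, F} — all of the relation — so {A, B} is a candidate key.
{A, C}⁺ = {A, B, C, D, E, F} — all of the relation — so {A, C} is a candidate key.
These are minimal and exhaustive — every other superkey contains one of them.

{A, B}, {A, C}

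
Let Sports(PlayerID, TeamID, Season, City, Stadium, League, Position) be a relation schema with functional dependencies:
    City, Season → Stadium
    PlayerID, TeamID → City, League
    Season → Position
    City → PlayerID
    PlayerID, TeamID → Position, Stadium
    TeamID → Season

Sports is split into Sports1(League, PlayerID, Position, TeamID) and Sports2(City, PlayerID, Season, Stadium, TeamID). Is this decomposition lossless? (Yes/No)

Common attributes: {PlayerID, TeamID}; their closure is {City, League, PlayerID, Position, Season, Stadium, TeamID}.
Sports1 is contained in that closure, so Sports1 ∩ Sports2 → Sports1 holds and the join is lossless.

Yes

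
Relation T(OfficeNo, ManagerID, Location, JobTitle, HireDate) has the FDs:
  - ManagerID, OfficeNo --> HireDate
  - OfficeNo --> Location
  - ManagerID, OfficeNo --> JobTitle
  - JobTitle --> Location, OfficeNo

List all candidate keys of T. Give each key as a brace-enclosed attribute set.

{ManagerID} never appears on the right of any FD, so every key must include it.
{JobTitle, ManagerID} is a candidate key since {JobTitle, ManagerID}⁺ = {HireDate, JobTitle, Location, ManagerID, OfficeNo} covers every attribute.
{ManagerID, OfficeNo} is a candidate key since {ManagerID, OfficeNo}⁺ = {HireDate, JobTitle, Location, ManagerID, OfficeNo} covers every attribute.
These are minimal and exhaustive — every other superkey contains one of them.

{JobTitle, ManagerID}, {ManagerID, OfficeNo}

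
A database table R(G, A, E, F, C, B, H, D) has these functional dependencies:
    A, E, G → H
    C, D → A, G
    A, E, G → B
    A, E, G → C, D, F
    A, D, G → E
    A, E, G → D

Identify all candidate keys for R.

{A, D, G}, {A, E, G}, {C, D}

{C, D} is a candidate key since {C, D}⁺ = {A, B, C, D, E, F, G, H} covers every attribute.
{A, D, G} is a candidate key since {A, D, G}⁺ = {A, B, C, D, E, F, G, H} covers every attribute.
{A, E, G} is a candidate key since {A, E, G}⁺ = {A, B, C, D, E, F, G, H} covers every attribute.
No proper subset of any of these is a key, and no other minimal superkey exists.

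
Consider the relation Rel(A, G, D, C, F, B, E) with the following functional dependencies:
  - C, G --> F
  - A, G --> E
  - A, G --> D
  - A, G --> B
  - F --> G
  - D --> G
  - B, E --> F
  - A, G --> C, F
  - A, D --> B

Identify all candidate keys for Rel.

{A} never appears on the right of any FD, so every key must include it.
{A, D}⁺ = {A, B, C, D, E, F, G} — all of the relation — so {A, D} is a candidate key.
{A, F}⁺ = {A, B, C, D, E, F, G} — all of the relation — so {A, F} is a candidate key.
{A, G}⁺ = {A, B, C, D, E, F, G} — all of the relation — so {A, G} is a candidate key.
{A, B, E}⁺ = {A, B, C, D, E, F, G} — all of the relation — so {A, B, E} is a candidate key.
These are minimal and exhaustive — every other superkey contains one of them.

{A, B, E}, {A, D}, {A, F}, {A, G}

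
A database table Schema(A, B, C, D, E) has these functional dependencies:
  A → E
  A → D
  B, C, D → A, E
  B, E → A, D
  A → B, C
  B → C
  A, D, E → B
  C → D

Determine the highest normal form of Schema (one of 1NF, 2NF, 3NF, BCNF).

Candidate keys: {A}, {B}. Prime attributes: {A, B}.
For C → D we have {C}⁺ = {C, D}; {C} is not a superkey, so BCNF fails.
C → D has non-prime {D} on the right and a non-superkey on the left, so 3NF fails.
Every candidate key is a single attribute, so no partial dependency is possible; 2NF holds.

2NF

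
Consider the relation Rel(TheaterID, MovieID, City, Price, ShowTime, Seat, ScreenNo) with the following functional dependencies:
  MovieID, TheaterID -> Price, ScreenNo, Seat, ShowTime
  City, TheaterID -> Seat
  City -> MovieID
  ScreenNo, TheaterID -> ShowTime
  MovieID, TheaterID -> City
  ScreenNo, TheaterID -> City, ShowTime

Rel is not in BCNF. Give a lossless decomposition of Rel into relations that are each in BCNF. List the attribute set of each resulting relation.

Candidate keys of the original relation: {City, TheaterID}, {MovieID, TheaterID}, {ScreenNo, TheaterID}.
In {City, MovieID, Price, ScreenNo, Seat, ShowTime, TheaterID}, {City} is not a superkey ({City}⁺ restricted to this set is {City, MovieID}), so split on City -> MovieID into {City, MovieID} and {City, Price, ScreenNo, Seat, ShowTime, TheaterID}.
{City, MovieID}: every determinant is a superkey — BCNF.
{City, Price, ScreenNo, Seat, ShowTime, TheaterID}: every determinant is a superkey — BCNF.

{City, MovieID}; {City, Price, ScreenNo, Seat, ShowTime, TheaterID}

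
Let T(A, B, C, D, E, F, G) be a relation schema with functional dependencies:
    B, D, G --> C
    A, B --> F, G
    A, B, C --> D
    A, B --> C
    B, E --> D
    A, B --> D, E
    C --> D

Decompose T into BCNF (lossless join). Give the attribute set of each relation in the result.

{A, B, E, F, G}; {B, C, G}; {B, D, E}; {C, D}

Candidate key of the original relation: {A, B}.
Within {A, B, C, D, E, F, G}: {B, D, G}⁺ ∩ {A, B, C, D, E, F, G} = {B, C, D, G}, not the whole set, so B, D, G --> C violates BCNF; decompose into {B, C, D, G} and {A, B, D, E, F, G}.
Within {B, C, D, G}: {C}⁺ ∩ {B, C, D, G} = {C, D}, not the whole set, so C --> D violates BCNF; decompose into {C, D} and {B, C, G}.
{C, D}: every determinant is a superkey — BCNF.
{B, C, G}: every determinant is a superkey — BCNF.
Within {A, B, D, E, F, G}: {B, E}⁺ ∩ {A, B, D, E, F, G} = {B, D, E}, not the whole set, so B, E --> D violates BCNF; decompose into {B, D, E} and {A, B, E, F, G}.
{B, D, E}: every determinant is a superkey — BCNF.
{A, B, E, F, G}: every determinant is a superkey — BCNF.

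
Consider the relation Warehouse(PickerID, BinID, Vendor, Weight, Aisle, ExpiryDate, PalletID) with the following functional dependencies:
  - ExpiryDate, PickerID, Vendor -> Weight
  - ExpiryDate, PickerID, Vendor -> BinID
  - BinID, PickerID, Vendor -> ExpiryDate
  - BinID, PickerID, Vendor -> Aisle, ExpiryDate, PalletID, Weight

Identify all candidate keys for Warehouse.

{BinID, PickerID, Vendor}, {ExpiryDate, PickerID, Vendor}

Attributes never on any right-hand side: {PickerID, Vendor} — every candidate key must contain all of them.
{BinID, PickerID, Vendor}⁺ = {Aisle, BinID, ExpiryDate, PalletID, PickerID, Vendor, Weight}, which is every attribute, so {BinID, PickerID, Vendor} is a candidate key.
{ExpiryDate, PickerID, Vendor}⁺ = {Aisle, BinID, ExpiryDate, PalletID, PickerID, Vendor, Weight}, which is every attribute, so {ExpiryDate, PickerID, Vendor} is a candidate key.
These are minimal and exhaustive — every other superkey contains one of them.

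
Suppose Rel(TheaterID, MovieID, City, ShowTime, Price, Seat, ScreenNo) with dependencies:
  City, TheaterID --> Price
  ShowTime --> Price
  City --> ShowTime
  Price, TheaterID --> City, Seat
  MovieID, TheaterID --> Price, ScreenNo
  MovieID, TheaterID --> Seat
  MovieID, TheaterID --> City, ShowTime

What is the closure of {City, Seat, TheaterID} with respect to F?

{City, Price, Seat, ShowTime, TheaterID}

Start with {City, Seat, TheaterID}.
City, TheaterID --> Price applies; add {Price} → now {City, Price, Seat, TheaterID}.
City --> ShowTime applies; add {ShowTime} → now {City, Price, Seat, ShowTime, TheaterID}.
No further FD applies.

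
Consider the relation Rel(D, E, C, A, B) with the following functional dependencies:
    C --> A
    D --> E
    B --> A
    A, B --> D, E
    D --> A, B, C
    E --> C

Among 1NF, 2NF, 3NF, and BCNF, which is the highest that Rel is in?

Candidate keys: {B}, {D}. Prime attributes: {B, D}.
C --> A: {C}⁺ = {A, C}, which is not all of the attributes, so the left side is not a superkey — BCNF is violated.
C --> A has non-prime {A} on the right and a non-superkey on the left, so 3NF fails.
All keys have size 1, which rules out partial dependencies — 2NF is satisfied.

2NF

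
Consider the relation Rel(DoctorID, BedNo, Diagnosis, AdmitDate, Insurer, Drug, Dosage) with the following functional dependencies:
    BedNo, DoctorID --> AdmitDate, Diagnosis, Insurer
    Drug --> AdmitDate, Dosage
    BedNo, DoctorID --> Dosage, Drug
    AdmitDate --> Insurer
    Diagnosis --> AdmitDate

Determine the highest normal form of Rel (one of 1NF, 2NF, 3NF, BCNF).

Candidate key: {BedNo, DoctorID}. Prime attributes: {BedNo, DoctorID}.
Drug --> AdmitDate, Dosage breaks BCNF: {Drug}⁺ = {AdmitDate, Dosage, Drug, Insurer}, so {Drug} is not a superkey.
Because {AdmitDate, Dosage} are non-prime and the left side of Drug --> AdmitDate, Dosage is not a superkey, the relation is not in 3NF.
No non-prime attribute depends on a proper subset of any candidate key, so 2NF holds.

2NF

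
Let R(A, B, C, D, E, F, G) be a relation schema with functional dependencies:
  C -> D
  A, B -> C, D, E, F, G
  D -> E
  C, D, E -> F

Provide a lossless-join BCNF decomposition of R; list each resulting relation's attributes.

{A, B, C, G}; {C, D, F}; {D, E}

Candidate key of the original relation: {A, B}.
{A, B, C, D, E, F, G}: {C} determines {C, D, E, F} here but is not a superkey — split on C -> D, E, F, giving {C, D, E, F} and {A, B, C, G}.
{C, D, E, F}: {D} determines {D, E} here but is not a superkey — split on D -> E, giving {D, E} and {C, D, F}.
{D, E} has no BCNF violation.
{C, D, F} has no BCNF violation.
{A, B, C, G} has no BCNF violation.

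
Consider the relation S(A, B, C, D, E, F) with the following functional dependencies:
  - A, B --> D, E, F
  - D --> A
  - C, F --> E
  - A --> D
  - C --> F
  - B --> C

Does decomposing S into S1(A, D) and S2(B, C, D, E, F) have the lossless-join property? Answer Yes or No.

Yes

The shared attributes are {D} and {D}⁺ = {A, D}.
This includes all of S1, so the common attributes are a superkey of S1 — the join is lossless.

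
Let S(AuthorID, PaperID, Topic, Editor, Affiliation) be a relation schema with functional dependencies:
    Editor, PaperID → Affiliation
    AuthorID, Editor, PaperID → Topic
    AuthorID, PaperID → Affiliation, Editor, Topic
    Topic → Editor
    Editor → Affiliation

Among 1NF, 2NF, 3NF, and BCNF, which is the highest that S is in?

2NF

Candidate key: {AuthorID, PaperID}. Prime attributes: {AuthorID, PaperID}.
For Editor, PaperID → Affiliation we have {Editor, PaperID}⁺ = {Affiliation, Editor, PaperID}; {Editor, PaperID} is not a superkey, so BCNF fails.
Editor, PaperID → Affiliation determines the non-prime attribute {Affiliation} from a non-superkey — 3NF is violated.
No proper subset of a key has a non-prime attribute in its closure, so there is no partial dependency; 2NF holds.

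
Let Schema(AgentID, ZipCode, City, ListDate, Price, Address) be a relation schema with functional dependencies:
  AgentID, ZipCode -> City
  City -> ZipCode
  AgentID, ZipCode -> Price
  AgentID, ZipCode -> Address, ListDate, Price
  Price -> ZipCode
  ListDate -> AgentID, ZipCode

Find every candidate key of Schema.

Closure of {ListDate} is {Address, AgentID, City, ListDate, Price, ZipCode}, the whole schema; {ListDate} is a candidate key.
Closure of {AgentID, City} is {Address, AgentID, City, ListDate, Price, ZipCode}, the whole schema; {AgentID, City} is a candidate key.
Closure of {AgentID, Price} is {Address, AgentID, City, ListDate, Price, ZipCode}, the whole schema; {AgentID, Price} is a candidate key.
Closure of {AgentID, ZipCode} is {Address, AgentID, City, ListDate, Price, ZipCode}, the whole schema; {AgentID, ZipCode} is a candidate key.
No proper subset of any of these is a key, and no other minimal superkey exists.

{AgentID, City}, {AgentID, Price}, {AgentID, ZipCode}, {ListDate}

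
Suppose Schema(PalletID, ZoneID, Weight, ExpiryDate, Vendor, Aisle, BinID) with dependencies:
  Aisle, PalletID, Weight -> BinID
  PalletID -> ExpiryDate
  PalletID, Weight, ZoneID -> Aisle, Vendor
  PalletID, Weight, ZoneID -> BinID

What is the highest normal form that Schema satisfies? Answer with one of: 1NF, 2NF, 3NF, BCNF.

Candidate key: {PalletID, Weight, ZoneID}. Prime attributes: {PalletID, Weight, ZoneID}.
Aisle, PalletID, Weight -> BinID: {Aisle, PalletID, Weight}⁺ = {Aisle, BinID, ExpiryDate, PalletID, Weight}, which is not all of the attributes, so the left side is not a superkey — BCNF is violated.
Because {BinID} is non-prime and the left side of Aisle, PalletID, Weight -> BinID is not a superkey, the relation is not in 3NF.
{PalletID} is a proper subset of the key {PalletID, Weight, ZoneID}, and {PalletID}⁺ contains the non-prime attribute {ExpiryDate} — a partial dependency, so 2NF is violated.

1NF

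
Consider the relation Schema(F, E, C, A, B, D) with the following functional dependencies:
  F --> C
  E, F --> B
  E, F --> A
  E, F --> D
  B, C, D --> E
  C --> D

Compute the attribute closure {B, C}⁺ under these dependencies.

Start with {B, C}.
C --> D applies; add {D} → now {B, C, D}.
B, C, D --> E applies; add {E} → now {B, C, D, E}.
No further FD applies.

{B, C, D, E}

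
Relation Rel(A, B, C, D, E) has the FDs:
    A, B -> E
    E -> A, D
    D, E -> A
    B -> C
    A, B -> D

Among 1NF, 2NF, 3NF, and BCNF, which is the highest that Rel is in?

Candidate keys: {A, B}, {B, E}. Prime attributes: {A, B, E}.
For E -> A, D we have {E}⁺ = {A, D, E}; {E} is not a superkey, so BCNF fails.
E -> A, D has non-prime {D} on the right and a non-superkey on the left, so 3NF fails.
Since {B} ⊂ {A, B} and {B}⁺ ⊇ {C} with {C} non-prime, there is a partial dependency; 2NF fails.

1NF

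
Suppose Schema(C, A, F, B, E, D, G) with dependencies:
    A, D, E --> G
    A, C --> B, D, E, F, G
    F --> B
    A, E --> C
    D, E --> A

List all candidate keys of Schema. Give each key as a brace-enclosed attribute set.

{A, C}, {A, E}, {D, E}

Closure of {A, C} is {A, B, C, D, E, F, G}, the whole schema; {A, C} is a candidate key.
Closure of {A, E} is {A, B, C, D, E, F, G}, the whole schema; {A, E} is a candidate key.
Closure of {D, E} is {A, B, C, D, E, F, G}, the whole schema; {D, E} is a candidate key.
These are minimal and exhaustive — every other superkey contains one of them.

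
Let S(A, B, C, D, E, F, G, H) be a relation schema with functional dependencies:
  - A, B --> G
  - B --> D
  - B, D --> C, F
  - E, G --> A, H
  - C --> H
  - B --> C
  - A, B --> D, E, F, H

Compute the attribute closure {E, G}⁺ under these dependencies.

{A, E, G, H}

Start with {E, G}.
E, G --> A, H applies; add {A, H} → now {A, E, G, H}.
No further FD applies.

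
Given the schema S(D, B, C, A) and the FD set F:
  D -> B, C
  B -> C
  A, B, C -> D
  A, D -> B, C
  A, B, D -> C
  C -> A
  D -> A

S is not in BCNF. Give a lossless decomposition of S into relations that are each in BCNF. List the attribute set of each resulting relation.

Candidate keys of the original relation: {B}, {D}.
{A, B, C, D}: {C} determines {A, C} here but is not a superkey — split on C -> A, giving {A, C} and {B, C, D}.
{A, C}: every determinant is a superkey — BCNF.
{B, C, D}: every determinant is a superkey — BCNF.

{A, C}; {B, C, D}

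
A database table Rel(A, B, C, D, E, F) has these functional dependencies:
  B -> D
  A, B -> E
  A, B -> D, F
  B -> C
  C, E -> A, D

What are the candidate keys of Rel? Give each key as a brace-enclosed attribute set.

{B} never appears on the right of any FD, so every key must include it.
{A, B}⁺ = {A, B, C, D, E, F}, which is every attribute, so {A, B} is a candidate key.
{B, E}⁺ = {A, B, C, D, E, F}, which is every attribute, so {B, E} is a candidate key.
No proper subset of any of these is a key, and no other minimal superkey exists.

{A, B}, {B, E}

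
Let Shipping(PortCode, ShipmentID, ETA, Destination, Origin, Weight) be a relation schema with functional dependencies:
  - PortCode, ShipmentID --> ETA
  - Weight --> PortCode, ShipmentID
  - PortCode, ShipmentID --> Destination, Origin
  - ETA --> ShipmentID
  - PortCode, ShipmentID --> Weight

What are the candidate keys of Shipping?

{Weight}⁺ = {Destination, ETA, Origin, PortCode, ShipmentID, Weight}, which is every attribute, so {Weight} is a candidate key.
{ETA, PortCode}⁺ = {Destination, ETA, Origin, PortCode, ShipmentID, Weight}, which is every attribute, so {ETA, PortCode} is a candidate key.
{PortCode, ShipmentID}⁺ = {Destination, ETA, Origin, PortCode, ShipmentID, Weight}, which is every attribute, so {PortCode, ShipmentID} is a candidate key.
Any other superkey properly contains one of these, so there are no further candidate keys.

{ETA, PortCode}, {PortCode, ShipmentID}, {Weight}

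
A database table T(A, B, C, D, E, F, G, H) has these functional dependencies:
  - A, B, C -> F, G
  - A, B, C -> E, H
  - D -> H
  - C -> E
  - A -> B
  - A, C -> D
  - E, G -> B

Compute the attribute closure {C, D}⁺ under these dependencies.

{C, D, E, H}

Start with {C, D}.
D -> H applies; add {H} → now {C, D, H}.
C -> E applies; add {E} → now {C, D, E, H}.
No further FD applies.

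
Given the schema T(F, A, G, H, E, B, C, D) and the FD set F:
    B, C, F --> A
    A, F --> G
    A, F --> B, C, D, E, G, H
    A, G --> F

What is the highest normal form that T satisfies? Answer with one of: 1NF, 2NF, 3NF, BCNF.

BCNF

Candidate keys: {A, F}, {A, G}, {B, C, F}. Prime attributes: {A, B, C, F, G}.
Each dependency's left side is a superkey — BCNF holds.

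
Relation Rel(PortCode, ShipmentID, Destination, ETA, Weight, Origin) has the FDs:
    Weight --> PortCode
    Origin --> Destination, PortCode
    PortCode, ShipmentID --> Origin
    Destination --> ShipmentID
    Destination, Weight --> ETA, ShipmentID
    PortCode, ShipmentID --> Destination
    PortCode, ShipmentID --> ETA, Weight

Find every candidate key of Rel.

{Origin} is a candidate key since {Origin}⁺ = {Destination, ETA, Origin, PortCode, ShipmentID, Weight} covers every attribute.
{Destination, PortCode} is a candidate key since {Destination, PortCode}⁺ = {Destination, ETA, Origin, PortCode, ShipmentID, Weight} covers every attribute.
{Destination, Weight} is a candidate key since {Destination, Weight}⁺ = {Destination, ETA, Origin, PortCode, ShipmentID, Weight} covers every attribute.
{PortCode, ShipmentID} is a candidate key since {PortCode, ShipmentID}⁺ = {Destination, ETA, Origin, PortCode, ShipmentID, Weight} covers every attribute.
{ShipmentID, Weight} is a candidate key since {ShipmentID, Weight}⁺ = {Destination, ETA, Origin, PortCode, ShipmentID, Weight} covers every attribute.
No proper subset of any of these is a key, and no other minimal superkey exists.

{Destination, PortCode}, {Destination, Weight}, {Origin}, {PortCode, ShipmentID}, {ShipmentID, Weight}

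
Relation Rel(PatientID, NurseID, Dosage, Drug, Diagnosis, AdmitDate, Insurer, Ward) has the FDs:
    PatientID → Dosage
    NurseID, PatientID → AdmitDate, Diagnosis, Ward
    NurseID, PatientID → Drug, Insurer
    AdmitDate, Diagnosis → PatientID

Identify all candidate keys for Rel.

{AdmitDate, Diagnosis, NurseID}, {NurseID, PatientID}

Attributes never on any right-hand side: {NurseID} — every candidate key must contain it.
Closure of {NurseID, PatientID} is {AdmitDate, Diagnosis, Dosage, Drug, Insurer, NurseID, PatientID, Ward}, the whole schema; {NurseID, PatientID} is a candidate key.
Closure of {AdmitDate, Diagnosis, NurseID} is {AdmitDate, Diagnosis, Dosage, Drug, Insurer, NurseID, PatientID, Ward}, the whole schema; {AdmitDate, Diagnosis, NurseID} is a candidate key.
No proper subset of any of these is a key, and no other minimal superkey exists.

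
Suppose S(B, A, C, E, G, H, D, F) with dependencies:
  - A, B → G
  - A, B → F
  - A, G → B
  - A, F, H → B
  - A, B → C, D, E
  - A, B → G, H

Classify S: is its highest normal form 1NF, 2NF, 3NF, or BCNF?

BCNF

Candidate keys: {A, B}, {A, F, H}, {A, G}. Prime attributes: {A, B, F, G, H}.
Each dependency's left side is a superkey — BCNF holds.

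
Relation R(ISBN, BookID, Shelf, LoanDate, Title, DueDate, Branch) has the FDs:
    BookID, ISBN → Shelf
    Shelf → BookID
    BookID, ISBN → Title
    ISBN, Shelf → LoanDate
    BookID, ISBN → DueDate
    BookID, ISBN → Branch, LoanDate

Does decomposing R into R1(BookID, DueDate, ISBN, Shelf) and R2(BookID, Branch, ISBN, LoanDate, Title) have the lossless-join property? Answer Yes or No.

The shared attributes are {BookID, ISBN} and {BookID, ISBN}⁺ = {BookID, Branch, DueDate, ISBN, LoanDate, Shelf, Title}.
This includes all of R1, so the common attributes are a superkey of R1 — the join is lossless.

Yes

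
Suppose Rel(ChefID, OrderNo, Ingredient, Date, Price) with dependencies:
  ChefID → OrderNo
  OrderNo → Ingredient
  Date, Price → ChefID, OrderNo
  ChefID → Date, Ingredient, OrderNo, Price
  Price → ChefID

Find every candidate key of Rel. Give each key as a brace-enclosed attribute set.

{ChefID}, {Price}

{ChefID}⁺ = {ChefID, Date, Ingredient, OrderNo, Price} — all of the relation — so {ChefID} is a candidate key.
{Price}⁺ = {ChefID, Date, Ingredient, OrderNo, Price} — all of the relation — so {Price} is a candidate key.
These are minimal and exhaustive — every other superkey contains one of them.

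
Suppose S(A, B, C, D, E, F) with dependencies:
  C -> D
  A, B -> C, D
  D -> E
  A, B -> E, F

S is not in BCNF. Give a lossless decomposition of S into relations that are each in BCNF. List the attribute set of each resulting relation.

{A, B, C, F}; {C, D}; {D, E}

Candidate key of the original relation: {A, B}.
{A, B, C, D, E, F}: {C} determines {C, D, E} here but is not a superkey — split on C -> D, E, giving {C, D, E} and {A, B, C, F}.
{C, D, E}: {D} determines {D, E} here but is not a superkey — split on D -> E, giving {D, E} and {C, D}.
{D, E} is in BCNF.
{C, D} is in BCNF.
{A, B, C, F} is in BCNF.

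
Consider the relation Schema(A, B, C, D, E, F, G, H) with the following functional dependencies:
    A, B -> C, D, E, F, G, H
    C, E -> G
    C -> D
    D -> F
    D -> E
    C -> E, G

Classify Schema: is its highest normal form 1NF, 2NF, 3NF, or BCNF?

2NF

Candidate key: {A, B}. Prime attributes: {A, B}.
C, E -> G: {C, E}⁺ = {C, D, E, F, G}, which is not all of the attributes, so the left side is not a superkey — BCNF is violated.
C, E -> G has non-prime {G} on the right and a non-superkey on the left, so 3NF fails.
No non-prime attribute depends on a proper subset of any candidate key, so 2NF holds.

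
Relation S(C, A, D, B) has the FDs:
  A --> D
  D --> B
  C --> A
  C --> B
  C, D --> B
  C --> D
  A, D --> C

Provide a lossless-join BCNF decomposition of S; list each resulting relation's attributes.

Candidate keys of the original relation: {A}, {C}.
Within {A, B, C, D}: {D}⁺ ∩ {A, B, C, D} = {B, D}, not the whole set, so D --> B violates BCNF; decompose into {B, D} and {A, C, D}.
{B, D} is in BCNF.
{A, C, D} is in BCNF.

{A, C, D}; {B, D}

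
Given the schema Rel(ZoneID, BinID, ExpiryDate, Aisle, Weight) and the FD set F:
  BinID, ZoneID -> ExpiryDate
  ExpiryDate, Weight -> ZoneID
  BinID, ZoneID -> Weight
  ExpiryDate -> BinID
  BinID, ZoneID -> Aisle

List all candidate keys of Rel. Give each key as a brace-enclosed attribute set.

{BinID, ZoneID}⁺ = {Aisle, BinID, ExpiryDate, Weight, ZoneID} — all of the relation — so {BinID, ZoneID} is a candidate key.
{ExpiryDate, Weight}⁺ = {Aisle, BinID, ExpiryDate, Weight, ZoneID} — all of the relation — so {ExpiryDate, Weight} is a candidate key.
{ExpiryDate, ZoneID}⁺ = {Aisle, BinID, ExpiryDate, Weight, ZoneID} — all of the relation — so {ExpiryDate, ZoneID} is a candidate key.
Any other superkey properly contains one of these, so there are no further candidate keys.

{BinID, ZoneID}, {ExpiryDate, Weight}, {ExpiryDate, ZoneID}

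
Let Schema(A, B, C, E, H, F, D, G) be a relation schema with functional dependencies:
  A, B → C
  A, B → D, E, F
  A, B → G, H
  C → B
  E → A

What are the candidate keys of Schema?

{A, B} is a candidate key since {A, B}⁺ = {A, B, C, D, E, F, G, H} covers every attribute.
{A, C} is a candidate key since {A, C}⁺ = {A, B, C, D, E, F, G, H} covers every attribute.
{B, E} is a candidate key since {B, E}⁺ = {A, B, C, D, E, F, G, H} covers every attribute.
{C, E} is a candidate key since {C, E}⁺ = {A, B, C, D, E, F, G, H} covers every attribute.
Any other superkey properly contains one of these, so there are no further candidate keys.

{A, B}, {A, C}, {B, E}, {C, E}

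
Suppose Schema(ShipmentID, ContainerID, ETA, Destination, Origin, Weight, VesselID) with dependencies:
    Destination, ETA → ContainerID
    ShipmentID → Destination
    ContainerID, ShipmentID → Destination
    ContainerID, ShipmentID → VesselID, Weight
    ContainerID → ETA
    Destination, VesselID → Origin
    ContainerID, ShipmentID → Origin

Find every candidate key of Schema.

{ContainerID, ShipmentID}, {ETA, ShipmentID}

No FD produces {ShipmentID}, so it must be in every candidate key.
Closure of {ContainerID, ShipmentID} is {ContainerID, Destination, ETA, Origin, ShipmentID, VesselID, Weight}, the whole schema; {ContainerID, ShipmentID} is a candidate key.
Closure of {ETA, ShipmentID} is {ContainerID, Destination, ETA, Origin, ShipmentID, VesselID, Weight}, the whole schema; {ETA, ShipmentID} is a candidate key.
No proper subset of any of these is a key, and no other minimal superkey exists.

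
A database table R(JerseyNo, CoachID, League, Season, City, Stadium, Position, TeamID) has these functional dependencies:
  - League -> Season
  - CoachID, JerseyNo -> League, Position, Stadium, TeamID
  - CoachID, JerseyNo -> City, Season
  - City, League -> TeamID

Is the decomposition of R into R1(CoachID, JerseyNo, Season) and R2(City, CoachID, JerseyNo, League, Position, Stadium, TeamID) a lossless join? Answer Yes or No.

Common attributes: {CoachID, JerseyNo}; their closure is {City, CoachID, JerseyNo, League, Position, Season, Stadium, TeamID}.
R1 is contained in that closure, so R1 ∩ R2 -> R1 holds and the join is lossless.

Yes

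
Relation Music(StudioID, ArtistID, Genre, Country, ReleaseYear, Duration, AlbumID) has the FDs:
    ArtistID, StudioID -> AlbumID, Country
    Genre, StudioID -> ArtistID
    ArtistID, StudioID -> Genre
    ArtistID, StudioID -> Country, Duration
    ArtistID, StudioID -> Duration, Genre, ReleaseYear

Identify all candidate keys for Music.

Attributes never on any right-hand side: {StudioID} — every candidate key must contain it.
{ArtistID, StudioID}⁺ = {AlbumID, ArtistID, Country, Duration, Genre, ReleaseYear, StudioID} — all of the relation — so {ArtistID, StudioID} is a candidate key.
{Genre, StudioID}⁺ = {AlbumID, ArtistID, Country, Duration, Genre, ReleaseYear, StudioID} — all of the relation — so {Genre, StudioID} is a candidate key.
No proper subset of any of these is a key, and no other minimal superkey exists.

{ArtistID, StudioID}, {Genre, StudioID}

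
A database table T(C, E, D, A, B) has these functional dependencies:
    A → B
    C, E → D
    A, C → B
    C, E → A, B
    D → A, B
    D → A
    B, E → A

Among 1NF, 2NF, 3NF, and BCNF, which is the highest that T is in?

2NF

Candidate key: {C, E}. Prime attributes: {C, E}.
For A → B we have {A}⁺ = {A, B}; {A} is not a superkey, so BCNF fails.
Because {B} is non-prime and the left side of A → B is not a superkey, the relation is not in 3NF.
No non-prime attribute depends on a proper subset of any candidate key, so 2NF holds.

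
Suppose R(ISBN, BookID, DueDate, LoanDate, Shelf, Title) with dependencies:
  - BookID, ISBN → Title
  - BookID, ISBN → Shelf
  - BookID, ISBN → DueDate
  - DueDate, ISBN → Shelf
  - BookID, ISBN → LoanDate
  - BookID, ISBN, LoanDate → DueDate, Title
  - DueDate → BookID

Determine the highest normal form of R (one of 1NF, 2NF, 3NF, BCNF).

Candidate keys: {BookID, ISBN}, {DueDate, ISBN}. Prime attributes: {BookID, DueDate, ISBN}.
DueDate → BookID breaks BCNF: {DueDate}⁺ = {BookID, DueDate}, so {DueDate} is not a superkey.
Its right-hand attributes {BookID} are all prime, as are those of every other non-superkey FD — the relation is in 3NF.

3NF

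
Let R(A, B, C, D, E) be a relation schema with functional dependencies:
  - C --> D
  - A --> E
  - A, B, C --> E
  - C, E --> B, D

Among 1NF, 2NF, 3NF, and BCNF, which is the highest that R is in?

1NF

Candidate key: {A, C}. Prime attributes: {A, C}.
C --> D: {C}⁺ = {C, D}, which is not all of the attributes, so the left side is not a superkey — BCNF is violated.
Because {D} is non-prime and the left side of C --> D is not a superkey, the relation is not in 3NF.
Since {A} ⊂ {A, C} and {A}⁺ ⊇ {E} with {E} non-prime, there is a partial dependency; 2NF fails.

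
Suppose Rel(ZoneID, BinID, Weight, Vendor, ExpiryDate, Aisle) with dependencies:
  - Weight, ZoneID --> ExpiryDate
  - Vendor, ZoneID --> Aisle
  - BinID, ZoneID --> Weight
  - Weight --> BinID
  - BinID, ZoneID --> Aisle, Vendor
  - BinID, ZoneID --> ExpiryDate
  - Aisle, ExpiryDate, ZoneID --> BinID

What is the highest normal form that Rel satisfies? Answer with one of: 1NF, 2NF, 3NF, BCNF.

Candidate keys: {Aisle, ExpiryDate, ZoneID}, {BinID, ZoneID}, {ExpiryDate, Vendor, ZoneID}, {Weight, ZoneID}. Prime attributes: {Aisle, BinID, ExpiryDate, Vendor, Weight, ZoneID}.
For Vendor, ZoneID --> Aisle we have {Vendor, ZoneID}⁺ = {Aisle, Vendor, ZoneID}; {Vendor, ZoneID} is not a superkey, so BCNF fails.
Its right-hand attributes {Aisle} are all prime, as are those of every other non-superkey FD — the relation is in 3NF.

3NF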